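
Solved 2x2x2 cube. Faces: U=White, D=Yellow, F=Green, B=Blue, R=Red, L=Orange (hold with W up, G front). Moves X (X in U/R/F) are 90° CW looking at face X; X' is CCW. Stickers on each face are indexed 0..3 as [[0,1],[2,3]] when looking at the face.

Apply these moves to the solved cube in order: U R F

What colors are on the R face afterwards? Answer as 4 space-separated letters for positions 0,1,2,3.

After move 1 (U): U=WWWW F=RRGG R=BBRR B=OOBB L=GGOO
After move 2 (R): R=RBRB U=WRWG F=RYGY D=YBYO B=WOWB
After move 3 (F): F=GRYY U=WROG R=WBGB D=RRYO L=GYOB
Query: R face = WBGB

Answer: W B G B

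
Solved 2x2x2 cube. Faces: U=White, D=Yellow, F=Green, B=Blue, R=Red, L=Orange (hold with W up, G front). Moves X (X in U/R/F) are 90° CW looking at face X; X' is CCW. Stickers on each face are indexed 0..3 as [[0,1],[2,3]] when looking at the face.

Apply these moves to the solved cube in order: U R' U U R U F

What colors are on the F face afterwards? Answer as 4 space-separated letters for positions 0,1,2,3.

Answer: G B G G

Derivation:
After move 1 (U): U=WWWW F=RRGG R=BBRR B=OOBB L=GGOO
After move 2 (R'): R=BRBR U=WBWO F=RWGW D=YRYG B=YOYB
After move 3 (U): U=WWOB F=BRGW R=YOBR B=GGYB L=RWOO
After move 4 (U): U=OWBW F=YOGW R=GGBR B=RWYB L=BROO
After move 5 (R): R=BGRG U=OOBW F=YRGG D=YYYR B=WWWB
After move 6 (U): U=BOWO F=BGGG R=WWRG B=BRWB L=YROO
After move 7 (F): F=GBGG U=BOOR R=WWOG D=RWYR L=YYOY
Query: F face = GBGG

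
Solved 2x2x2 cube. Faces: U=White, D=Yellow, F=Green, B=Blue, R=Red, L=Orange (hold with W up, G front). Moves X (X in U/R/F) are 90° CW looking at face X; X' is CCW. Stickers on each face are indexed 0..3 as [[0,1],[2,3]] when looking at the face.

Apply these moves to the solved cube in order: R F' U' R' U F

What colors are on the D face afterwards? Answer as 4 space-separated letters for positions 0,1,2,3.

Answer: Y B Y G

Derivation:
After move 1 (R): R=RRRR U=WGWG F=GYGY D=YBYB B=WBWB
After move 2 (F'): F=YYGG U=WGRR R=BRYR D=OOYB L=OGOW
After move 3 (U'): U=GRWR F=OGGG R=YYYR B=BRWB L=WBOW
After move 4 (R'): R=YRYY U=GWWB F=ORGR D=OGYG B=BROB
After move 5 (U): U=WGBW F=YRGR R=BRYY B=WBOB L=OROW
After move 6 (F): F=GYRR U=WGWR R=BRWY D=YBYG L=OOOG
Query: D face = YBYG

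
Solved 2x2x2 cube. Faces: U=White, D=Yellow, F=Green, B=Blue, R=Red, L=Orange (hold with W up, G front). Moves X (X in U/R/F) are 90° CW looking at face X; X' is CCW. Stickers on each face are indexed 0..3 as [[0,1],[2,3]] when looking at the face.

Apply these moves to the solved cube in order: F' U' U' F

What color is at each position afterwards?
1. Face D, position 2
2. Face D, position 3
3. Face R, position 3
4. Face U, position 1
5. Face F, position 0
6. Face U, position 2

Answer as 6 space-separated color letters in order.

Answer: Y Y R R G W

Derivation:
After move 1 (F'): F=GGGG U=WWRR R=YRYR D=OOYY L=OWOW
After move 2 (U'): U=WRWR F=OWGG R=GGYR B=YRBB L=BBOW
After move 3 (U'): U=RRWW F=BBGG R=OWYR B=GGBB L=YROW
After move 4 (F): F=GBGB U=RRWR R=WWWR D=YOYY L=YOOO
Query 1: D[2] = Y
Query 2: D[3] = Y
Query 3: R[3] = R
Query 4: U[1] = R
Query 5: F[0] = G
Query 6: U[2] = W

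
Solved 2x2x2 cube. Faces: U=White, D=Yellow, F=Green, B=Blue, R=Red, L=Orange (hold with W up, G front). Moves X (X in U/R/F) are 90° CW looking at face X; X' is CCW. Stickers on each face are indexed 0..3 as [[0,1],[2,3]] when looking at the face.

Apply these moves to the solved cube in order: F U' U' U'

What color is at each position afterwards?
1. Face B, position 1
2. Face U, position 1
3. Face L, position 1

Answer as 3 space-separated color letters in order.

After move 1 (F): F=GGGG U=WWOO R=WRWR D=RRYY L=OYOY
After move 2 (U'): U=WOWO F=OYGG R=GGWR B=WRBB L=BBOY
After move 3 (U'): U=OOWW F=BBGG R=OYWR B=GGBB L=WROY
After move 4 (U'): U=OWOW F=WRGG R=BBWR B=OYBB L=GGOY
Query 1: B[1] = Y
Query 2: U[1] = W
Query 3: L[1] = G

Answer: Y W G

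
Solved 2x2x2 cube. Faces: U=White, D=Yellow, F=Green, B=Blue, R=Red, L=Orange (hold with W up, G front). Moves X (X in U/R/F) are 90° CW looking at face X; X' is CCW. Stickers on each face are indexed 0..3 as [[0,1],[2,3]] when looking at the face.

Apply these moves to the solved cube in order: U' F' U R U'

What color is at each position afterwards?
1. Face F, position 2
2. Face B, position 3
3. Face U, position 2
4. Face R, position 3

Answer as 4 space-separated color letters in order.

Answer: O B G R

Derivation:
After move 1 (U'): U=WWWW F=OOGG R=GGRR B=RRBB L=BBOO
After move 2 (F'): F=OGOG U=WWGR R=YGYR D=BOYY L=BWOW
After move 3 (U): U=GWRW F=YGOG R=RRYR B=BWBB L=OGOW
After move 4 (R): R=YRRR U=GGRG F=YOOY D=BBYB B=WWWB
After move 5 (U'): U=GGGR F=OGOY R=YORR B=YRWB L=WWOW
Query 1: F[2] = O
Query 2: B[3] = B
Query 3: U[2] = G
Query 4: R[3] = R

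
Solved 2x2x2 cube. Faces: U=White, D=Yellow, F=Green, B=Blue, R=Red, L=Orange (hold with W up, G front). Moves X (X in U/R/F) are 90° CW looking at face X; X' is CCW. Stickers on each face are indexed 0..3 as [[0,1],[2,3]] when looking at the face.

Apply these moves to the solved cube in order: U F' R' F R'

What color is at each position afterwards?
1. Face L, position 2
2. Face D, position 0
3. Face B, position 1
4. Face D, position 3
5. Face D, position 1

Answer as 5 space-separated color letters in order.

After move 1 (U): U=WWWW F=RRGG R=BBRR B=OOBB L=GGOO
After move 2 (F'): F=RGRG U=WWBR R=YBYR D=GOYY L=GWOW
After move 3 (R'): R=BRYY U=WBBO F=RWRR D=GGYG B=YOOB
After move 4 (F): F=RRRW U=WBWW R=BROY D=YBYG L=GGOG
After move 5 (R'): R=RYBO U=WOWY F=RBRW D=YRYW B=GOBB
Query 1: L[2] = O
Query 2: D[0] = Y
Query 3: B[1] = O
Query 4: D[3] = W
Query 5: D[1] = R

Answer: O Y O W R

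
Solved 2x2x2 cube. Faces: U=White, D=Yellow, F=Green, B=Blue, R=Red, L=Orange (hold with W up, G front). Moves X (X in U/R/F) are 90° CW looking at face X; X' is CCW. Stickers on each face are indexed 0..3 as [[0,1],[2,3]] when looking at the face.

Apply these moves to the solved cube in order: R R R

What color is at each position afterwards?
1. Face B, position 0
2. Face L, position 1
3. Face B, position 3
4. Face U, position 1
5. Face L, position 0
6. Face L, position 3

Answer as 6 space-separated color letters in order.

Answer: Y O B B O O

Derivation:
After move 1 (R): R=RRRR U=WGWG F=GYGY D=YBYB B=WBWB
After move 2 (R): R=RRRR U=WYWY F=GBGB D=YWYW B=GBGB
After move 3 (R): R=RRRR U=WBWB F=GWGW D=YGYG B=YBYB
Query 1: B[0] = Y
Query 2: L[1] = O
Query 3: B[3] = B
Query 4: U[1] = B
Query 5: L[0] = O
Query 6: L[3] = O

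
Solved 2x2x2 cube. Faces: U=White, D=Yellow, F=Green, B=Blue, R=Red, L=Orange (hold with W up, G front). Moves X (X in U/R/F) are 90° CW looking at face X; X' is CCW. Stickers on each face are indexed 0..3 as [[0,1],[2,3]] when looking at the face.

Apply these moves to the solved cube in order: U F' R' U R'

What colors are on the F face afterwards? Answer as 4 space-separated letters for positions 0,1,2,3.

Answer: B W R B

Derivation:
After move 1 (U): U=WWWW F=RRGG R=BBRR B=OOBB L=GGOO
After move 2 (F'): F=RGRG U=WWBR R=YBYR D=GOYY L=GWOW
After move 3 (R'): R=BRYY U=WBBO F=RWRR D=GGYG B=YOOB
After move 4 (U): U=BWOB F=BRRR R=YOYY B=GWOB L=RWOW
After move 5 (R'): R=OYYY U=BOOG F=BWRB D=GRYR B=GWGB
Query: F face = BWRB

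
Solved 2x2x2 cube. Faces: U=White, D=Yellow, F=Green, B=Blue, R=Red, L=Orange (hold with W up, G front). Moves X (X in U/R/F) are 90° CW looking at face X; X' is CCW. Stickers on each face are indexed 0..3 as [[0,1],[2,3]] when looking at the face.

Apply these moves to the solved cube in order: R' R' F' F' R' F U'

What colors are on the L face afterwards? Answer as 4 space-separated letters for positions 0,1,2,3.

After move 1 (R'): R=RRRR U=WBWB F=GWGW D=YGYG B=YBYB
After move 2 (R'): R=RRRR U=WYWY F=GBGB D=YWYW B=GBGB
After move 3 (F'): F=BBGG U=WYRR R=WRYR D=OOYW L=OYOW
After move 4 (F'): F=BGBG U=WYWY R=OROR D=YWYW L=OROR
After move 5 (R'): R=RROO U=WGWG F=BYBY D=YGYG B=WBWB
After move 6 (F): F=BBYY U=WGRR R=WRGO D=ORYG L=OYOG
After move 7 (U'): U=GRWR F=OYYY R=BBGO B=WRWB L=WBOG
Query: L face = WBOG

Answer: W B O G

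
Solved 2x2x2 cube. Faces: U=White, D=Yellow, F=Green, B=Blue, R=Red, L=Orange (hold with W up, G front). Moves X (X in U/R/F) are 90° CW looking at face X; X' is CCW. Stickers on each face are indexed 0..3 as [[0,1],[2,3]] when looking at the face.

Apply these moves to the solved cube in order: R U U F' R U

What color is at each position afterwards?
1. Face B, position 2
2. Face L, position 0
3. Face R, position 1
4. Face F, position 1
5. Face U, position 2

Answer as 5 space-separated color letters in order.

After move 1 (R): R=RRRR U=WGWG F=GYGY D=YBYB B=WBWB
After move 2 (U): U=WWGG F=RRGY R=WBRR B=OOWB L=GYOO
After move 3 (U): U=GWGW F=WBGY R=OORR B=GYWB L=RROO
After move 4 (F'): F=BYWG U=GWOR R=BOYR D=ROYB L=RWOG
After move 5 (R): R=YBRO U=GYOG F=BOWB D=RWYG B=RYWB
After move 6 (U): U=OGGY F=YBWB R=RYRO B=RWWB L=BOOG
Query 1: B[2] = W
Query 2: L[0] = B
Query 3: R[1] = Y
Query 4: F[1] = B
Query 5: U[2] = G

Answer: W B Y B G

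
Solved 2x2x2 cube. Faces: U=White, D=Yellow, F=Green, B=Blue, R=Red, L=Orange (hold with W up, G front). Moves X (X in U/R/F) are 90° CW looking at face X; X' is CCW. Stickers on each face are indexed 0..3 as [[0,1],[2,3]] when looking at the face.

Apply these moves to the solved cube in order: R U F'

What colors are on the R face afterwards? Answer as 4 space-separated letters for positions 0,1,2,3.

After move 1 (R): R=RRRR U=WGWG F=GYGY D=YBYB B=WBWB
After move 2 (U): U=WWGG F=RRGY R=WBRR B=OOWB L=GYOO
After move 3 (F'): F=RYRG U=WWWR R=BBYR D=YOYB L=GGOG
Query: R face = BBYR

Answer: B B Y R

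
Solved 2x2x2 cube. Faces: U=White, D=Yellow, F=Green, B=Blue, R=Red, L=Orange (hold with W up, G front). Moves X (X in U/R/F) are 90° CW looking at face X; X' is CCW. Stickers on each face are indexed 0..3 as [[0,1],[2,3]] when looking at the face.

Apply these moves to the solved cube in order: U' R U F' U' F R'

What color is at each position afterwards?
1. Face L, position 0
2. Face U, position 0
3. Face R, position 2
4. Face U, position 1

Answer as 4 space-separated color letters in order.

After move 1 (U'): U=WWWW F=OOGG R=GGRR B=RRBB L=BBOO
After move 2 (R): R=RGRG U=WOWG F=OYGY D=YBYR B=WRWB
After move 3 (U): U=WWGO F=RGGY R=WRRG B=BBWB L=OYOO
After move 4 (F'): F=GYRG U=WWWR R=BRYG D=YOYR L=OOOG
After move 5 (U'): U=WRWW F=OORG R=GYYG B=BRWB L=BBOG
After move 6 (F): F=ROGO U=WRGB R=WYWG D=YGYR L=BYOO
After move 7 (R'): R=YGWW U=WWGB F=RRGB D=YOYO B=RRGB
Query 1: L[0] = B
Query 2: U[0] = W
Query 3: R[2] = W
Query 4: U[1] = W

Answer: B W W W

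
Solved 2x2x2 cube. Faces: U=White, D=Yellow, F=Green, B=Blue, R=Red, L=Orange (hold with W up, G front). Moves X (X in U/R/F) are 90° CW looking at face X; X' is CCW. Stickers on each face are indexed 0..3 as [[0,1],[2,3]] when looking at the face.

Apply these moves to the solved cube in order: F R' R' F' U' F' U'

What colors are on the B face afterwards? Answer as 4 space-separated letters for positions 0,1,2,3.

After move 1 (F): F=GGGG U=WWOO R=WRWR D=RRYY L=OYOY
After move 2 (R'): R=RRWW U=WBOB F=GWGO D=RGYG B=YBRB
After move 3 (R'): R=RWRW U=WROY F=GBGB D=RWYO B=GBGB
After move 4 (F'): F=BBGG U=WRRR R=WWRW D=YYYO L=OYOO
After move 5 (U'): U=RRWR F=OYGG R=BBRW B=WWGB L=GBOO
After move 6 (F'): F=YGOG U=RRBR R=YBYW D=BOYO L=GROW
After move 7 (U'): U=RRRB F=GROG R=YGYW B=YBGB L=WWOW
Query: B face = YBGB

Answer: Y B G B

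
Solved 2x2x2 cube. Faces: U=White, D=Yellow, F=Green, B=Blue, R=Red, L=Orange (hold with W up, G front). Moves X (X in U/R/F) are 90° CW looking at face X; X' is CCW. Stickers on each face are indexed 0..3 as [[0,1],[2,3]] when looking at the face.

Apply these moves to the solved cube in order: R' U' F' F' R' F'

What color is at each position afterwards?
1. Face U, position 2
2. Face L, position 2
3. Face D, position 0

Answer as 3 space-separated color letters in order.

Answer: W O R

Derivation:
After move 1 (R'): R=RRRR U=WBWB F=GWGW D=YGYG B=YBYB
After move 2 (U'): U=BBWW F=OOGW R=GWRR B=RRYB L=YBOO
After move 3 (F'): F=OWOG U=BBGR R=GWYR D=BOYG L=YWOW
After move 4 (F'): F=WGOO U=BBGY R=OWBR D=WWYG L=YROG
After move 5 (R'): R=WROB U=BYGR F=WBOY D=WGYO B=GRWB
After move 6 (F'): F=BYWO U=BYWO R=GRWB D=RGYO L=YROG
Query 1: U[2] = W
Query 2: L[2] = O
Query 3: D[0] = R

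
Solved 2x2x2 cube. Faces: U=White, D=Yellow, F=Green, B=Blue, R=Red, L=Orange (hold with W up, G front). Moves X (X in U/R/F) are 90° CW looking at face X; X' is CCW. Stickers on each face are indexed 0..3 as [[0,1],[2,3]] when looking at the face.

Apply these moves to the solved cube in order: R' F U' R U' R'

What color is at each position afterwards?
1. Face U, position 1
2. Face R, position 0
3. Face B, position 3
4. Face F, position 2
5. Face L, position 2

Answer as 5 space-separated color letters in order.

After move 1 (R'): R=RRRR U=WBWB F=GWGW D=YGYG B=YBYB
After move 2 (F): F=GGWW U=WBOO R=WRBR D=RRYG L=OYOG
After move 3 (U'): U=BOWO F=OYWW R=GGBR B=WRYB L=YBOG
After move 4 (R): R=BGRG U=BYWW F=ORWG D=RYYW B=OROB
After move 5 (U'): U=YWBW F=YBWG R=ORRG B=BGOB L=OROG
After move 6 (R'): R=RGOR U=YOBB F=YWWW D=RBYG B=WGYB
Query 1: U[1] = O
Query 2: R[0] = R
Query 3: B[3] = B
Query 4: F[2] = W
Query 5: L[2] = O

Answer: O R B W O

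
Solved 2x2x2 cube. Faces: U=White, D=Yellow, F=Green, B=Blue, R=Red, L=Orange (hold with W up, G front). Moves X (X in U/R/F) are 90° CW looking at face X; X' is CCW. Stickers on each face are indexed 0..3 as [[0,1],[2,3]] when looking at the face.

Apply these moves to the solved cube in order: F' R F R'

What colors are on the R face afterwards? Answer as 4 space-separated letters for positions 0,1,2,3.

After move 1 (F'): F=GGGG U=WWRR R=YRYR D=OOYY L=OWOW
After move 2 (R): R=YYRR U=WGRG F=GOGY D=OBYB B=RBWB
After move 3 (F): F=GGYO U=WGWW R=RYGR D=RYYB L=OOOB
After move 4 (R'): R=YRRG U=WWWR F=GGYW D=RGYO B=BBYB
Query: R face = YRRG

Answer: Y R R G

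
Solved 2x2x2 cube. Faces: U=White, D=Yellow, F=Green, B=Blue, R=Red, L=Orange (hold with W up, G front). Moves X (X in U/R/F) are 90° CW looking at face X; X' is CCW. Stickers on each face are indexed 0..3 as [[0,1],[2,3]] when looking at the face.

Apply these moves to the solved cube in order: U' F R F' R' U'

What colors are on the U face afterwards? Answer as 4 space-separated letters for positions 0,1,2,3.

After move 1 (U'): U=WWWW F=OOGG R=GGRR B=RRBB L=BBOO
After move 2 (F): F=GOGO U=WWOB R=WGWR D=RGYY L=BYOY
After move 3 (R): R=WWRG U=WOOO F=GGGY D=RBYR B=BRWB
After move 4 (F'): F=GYGG U=WOWR R=BWRG D=YYYR L=BOOO
After move 5 (R'): R=WGBR U=WWWB F=GOGR D=YYYG B=RRYB
After move 6 (U'): U=WBWW F=BOGR R=GOBR B=WGYB L=RROO
Query: U face = WBWW

Answer: W B W W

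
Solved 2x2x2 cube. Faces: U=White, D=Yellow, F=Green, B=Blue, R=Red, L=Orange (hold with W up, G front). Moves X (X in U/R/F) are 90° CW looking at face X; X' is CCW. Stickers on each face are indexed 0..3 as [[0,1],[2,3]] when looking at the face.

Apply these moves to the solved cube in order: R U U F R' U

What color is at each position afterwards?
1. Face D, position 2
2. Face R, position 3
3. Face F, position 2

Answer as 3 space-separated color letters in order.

After move 1 (R): R=RRRR U=WGWG F=GYGY D=YBYB B=WBWB
After move 2 (U): U=WWGG F=RRGY R=WBRR B=OOWB L=GYOO
After move 3 (U): U=GWGW F=WBGY R=OORR B=GYWB L=RROO
After move 4 (F): F=GWYB U=GWOR R=GOWR D=ROYB L=RYOB
After move 5 (R'): R=ORGW U=GWOG F=GWYR D=RWYB B=BYOB
After move 6 (U): U=OGGW F=ORYR R=BYGW B=RYOB L=GWOB
Query 1: D[2] = Y
Query 2: R[3] = W
Query 3: F[2] = Y

Answer: Y W Y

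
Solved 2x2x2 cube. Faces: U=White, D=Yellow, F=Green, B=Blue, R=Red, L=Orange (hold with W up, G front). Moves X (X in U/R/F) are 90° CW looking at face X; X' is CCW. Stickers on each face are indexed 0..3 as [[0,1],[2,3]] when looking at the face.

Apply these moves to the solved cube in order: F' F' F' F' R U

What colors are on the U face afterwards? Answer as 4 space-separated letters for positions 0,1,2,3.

After move 1 (F'): F=GGGG U=WWRR R=YRYR D=OOYY L=OWOW
After move 2 (F'): F=GGGG U=WWYY R=OROR D=WWYY L=OROR
After move 3 (F'): F=GGGG U=WWOO R=WRWR D=RRYY L=OYOY
After move 4 (F'): F=GGGG U=WWWW R=RRRR D=YYYY L=OOOO
After move 5 (R): R=RRRR U=WGWG F=GYGY D=YBYB B=WBWB
After move 6 (U): U=WWGG F=RRGY R=WBRR B=OOWB L=GYOO
Query: U face = WWGG

Answer: W W G G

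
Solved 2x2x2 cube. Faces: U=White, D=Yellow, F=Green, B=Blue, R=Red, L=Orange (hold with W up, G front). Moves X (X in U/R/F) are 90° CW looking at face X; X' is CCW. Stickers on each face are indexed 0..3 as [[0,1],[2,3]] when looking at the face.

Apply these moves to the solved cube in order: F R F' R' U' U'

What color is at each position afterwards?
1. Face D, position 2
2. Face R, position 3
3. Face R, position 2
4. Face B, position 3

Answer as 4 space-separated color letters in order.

Answer: Y R B B

Derivation:
After move 1 (F): F=GGGG U=WWOO R=WRWR D=RRYY L=OYOY
After move 2 (R): R=WWRR U=WGOG F=GRGY D=RBYB B=OBWB
After move 3 (F'): F=RYGG U=WGWR R=BWRR D=YYYB L=OGOO
After move 4 (R'): R=WRBR U=WWWO F=RGGR D=YYYG B=BBYB
After move 5 (U'): U=WOWW F=OGGR R=RGBR B=WRYB L=BBOO
After move 6 (U'): U=OWWW F=BBGR R=OGBR B=RGYB L=WROO
Query 1: D[2] = Y
Query 2: R[3] = R
Query 3: R[2] = B
Query 4: B[3] = B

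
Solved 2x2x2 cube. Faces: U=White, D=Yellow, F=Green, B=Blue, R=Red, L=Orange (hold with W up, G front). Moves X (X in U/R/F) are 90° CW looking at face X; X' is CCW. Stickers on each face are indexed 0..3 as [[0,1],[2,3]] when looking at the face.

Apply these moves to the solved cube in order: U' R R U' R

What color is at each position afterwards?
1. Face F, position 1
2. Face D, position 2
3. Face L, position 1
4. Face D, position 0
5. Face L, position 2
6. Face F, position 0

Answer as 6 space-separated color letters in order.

After move 1 (U'): U=WWWW F=OOGG R=GGRR B=RRBB L=BBOO
After move 2 (R): R=RGRG U=WOWG F=OYGY D=YBYR B=WRWB
After move 3 (R): R=RRGG U=WYWY F=OBGR D=YWYW B=GROB
After move 4 (U'): U=YYWW F=BBGR R=OBGG B=RROB L=GROO
After move 5 (R): R=GOGB U=YBWR F=BWGW D=YOYR B=WRYB
Query 1: F[1] = W
Query 2: D[2] = Y
Query 3: L[1] = R
Query 4: D[0] = Y
Query 5: L[2] = O
Query 6: F[0] = B

Answer: W Y R Y O B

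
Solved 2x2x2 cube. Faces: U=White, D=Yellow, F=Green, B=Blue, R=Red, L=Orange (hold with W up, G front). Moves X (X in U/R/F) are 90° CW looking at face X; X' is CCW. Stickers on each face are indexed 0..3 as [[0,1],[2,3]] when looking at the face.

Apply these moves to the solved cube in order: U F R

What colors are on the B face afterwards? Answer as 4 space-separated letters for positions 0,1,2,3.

After move 1 (U): U=WWWW F=RRGG R=BBRR B=OOBB L=GGOO
After move 2 (F): F=GRGR U=WWOG R=WBWR D=RBYY L=GYOY
After move 3 (R): R=WWRB U=WROR F=GBGY D=RBYO B=GOWB
Query: B face = GOWB

Answer: G O W B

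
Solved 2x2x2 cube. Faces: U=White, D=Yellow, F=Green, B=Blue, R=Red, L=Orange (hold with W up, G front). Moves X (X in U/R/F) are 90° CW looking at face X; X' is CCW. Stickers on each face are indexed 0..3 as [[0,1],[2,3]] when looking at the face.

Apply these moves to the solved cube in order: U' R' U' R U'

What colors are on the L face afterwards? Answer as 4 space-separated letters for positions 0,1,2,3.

Answer: W R O O

Derivation:
After move 1 (U'): U=WWWW F=OOGG R=GGRR B=RRBB L=BBOO
After move 2 (R'): R=GRGR U=WBWR F=OWGW D=YOYG B=YRYB
After move 3 (U'): U=BRWW F=BBGW R=OWGR B=GRYB L=YROO
After move 4 (R): R=GORW U=BBWW F=BOGG D=YYYG B=WRRB
After move 5 (U'): U=BWBW F=YRGG R=BORW B=GORB L=WROO
Query: L face = WROO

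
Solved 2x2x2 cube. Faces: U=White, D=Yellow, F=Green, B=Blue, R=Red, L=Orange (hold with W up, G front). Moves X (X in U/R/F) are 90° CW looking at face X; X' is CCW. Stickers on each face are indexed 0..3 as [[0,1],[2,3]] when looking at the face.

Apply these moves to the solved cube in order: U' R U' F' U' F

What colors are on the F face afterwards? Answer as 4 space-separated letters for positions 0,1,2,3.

Answer: B W G W

Derivation:
After move 1 (U'): U=WWWW F=OOGG R=GGRR B=RRBB L=BBOO
After move 2 (R): R=RGRG U=WOWG F=OYGY D=YBYR B=WRWB
After move 3 (U'): U=OGWW F=BBGY R=OYRG B=RGWB L=WROO
After move 4 (F'): F=BYBG U=OGOR R=BYYG D=ROYR L=WWOW
After move 5 (U'): U=GROO F=WWBG R=BYYG B=BYWB L=RGOW
After move 6 (F): F=BWGW U=GRWG R=OYOG D=YBYR L=RROO
Query: F face = BWGW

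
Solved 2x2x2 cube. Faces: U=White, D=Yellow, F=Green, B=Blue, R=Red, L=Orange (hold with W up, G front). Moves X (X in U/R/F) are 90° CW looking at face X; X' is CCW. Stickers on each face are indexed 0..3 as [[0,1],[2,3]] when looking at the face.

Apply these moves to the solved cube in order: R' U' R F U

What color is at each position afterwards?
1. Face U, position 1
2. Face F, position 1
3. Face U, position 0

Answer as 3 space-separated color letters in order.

After move 1 (R'): R=RRRR U=WBWB F=GWGW D=YGYG B=YBYB
After move 2 (U'): U=BBWW F=OOGW R=GWRR B=RRYB L=YBOO
After move 3 (R): R=RGRW U=BOWW F=OGGG D=YYYR B=WRBB
After move 4 (F): F=GOGG U=BOOB R=WGWW D=RRYR L=YYOY
After move 5 (U): U=OBBO F=WGGG R=WRWW B=YYBB L=GOOY
Query 1: U[1] = B
Query 2: F[1] = G
Query 3: U[0] = O

Answer: B G O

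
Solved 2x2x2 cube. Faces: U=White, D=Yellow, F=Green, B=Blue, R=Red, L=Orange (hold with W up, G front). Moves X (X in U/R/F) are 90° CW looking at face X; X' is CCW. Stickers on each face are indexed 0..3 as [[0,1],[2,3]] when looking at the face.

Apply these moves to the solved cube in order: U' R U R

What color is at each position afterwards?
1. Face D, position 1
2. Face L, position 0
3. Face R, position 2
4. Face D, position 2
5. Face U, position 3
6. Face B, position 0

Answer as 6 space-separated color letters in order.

Answer: W O G Y Y O

Derivation:
After move 1 (U'): U=WWWW F=OOGG R=GGRR B=RRBB L=BBOO
After move 2 (R): R=RGRG U=WOWG F=OYGY D=YBYR B=WRWB
After move 3 (U): U=WWGO F=RGGY R=WRRG B=BBWB L=OYOO
After move 4 (R): R=RWGR U=WGGY F=RBGR D=YWYB B=OBWB
Query 1: D[1] = W
Query 2: L[0] = O
Query 3: R[2] = G
Query 4: D[2] = Y
Query 5: U[3] = Y
Query 6: B[0] = O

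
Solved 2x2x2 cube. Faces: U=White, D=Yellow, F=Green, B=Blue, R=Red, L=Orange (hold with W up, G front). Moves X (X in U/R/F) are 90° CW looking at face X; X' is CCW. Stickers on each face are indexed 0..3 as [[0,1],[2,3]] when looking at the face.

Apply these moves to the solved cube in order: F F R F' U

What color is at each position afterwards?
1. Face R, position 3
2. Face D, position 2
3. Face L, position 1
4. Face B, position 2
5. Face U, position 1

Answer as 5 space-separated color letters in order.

Answer: R Y Y W W

Derivation:
After move 1 (F): F=GGGG U=WWOO R=WRWR D=RRYY L=OYOY
After move 2 (F): F=GGGG U=WWYY R=OROR D=WWYY L=OROR
After move 3 (R): R=OORR U=WGYG F=GWGY D=WBYB B=YBWB
After move 4 (F'): F=WYGG U=WGOR R=BOWR D=RRYB L=OGOY
After move 5 (U): U=OWRG F=BOGG R=YBWR B=OGWB L=WYOY
Query 1: R[3] = R
Query 2: D[2] = Y
Query 3: L[1] = Y
Query 4: B[2] = W
Query 5: U[1] = W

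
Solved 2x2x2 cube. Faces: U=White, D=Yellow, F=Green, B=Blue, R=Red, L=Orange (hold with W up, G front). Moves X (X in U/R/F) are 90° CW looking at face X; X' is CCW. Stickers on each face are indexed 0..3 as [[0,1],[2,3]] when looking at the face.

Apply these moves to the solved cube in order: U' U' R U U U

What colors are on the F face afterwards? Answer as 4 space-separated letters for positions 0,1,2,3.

Answer: R R G Y

Derivation:
After move 1 (U'): U=WWWW F=OOGG R=GGRR B=RRBB L=BBOO
After move 2 (U'): U=WWWW F=BBGG R=OORR B=GGBB L=RROO
After move 3 (R): R=RORO U=WBWG F=BYGY D=YBYG B=WGWB
After move 4 (U): U=WWGB F=ROGY R=WGRO B=RRWB L=BYOO
After move 5 (U): U=GWBW F=WGGY R=RRRO B=BYWB L=ROOO
After move 6 (U): U=BGWW F=RRGY R=BYRO B=ROWB L=WGOO
Query: F face = RRGY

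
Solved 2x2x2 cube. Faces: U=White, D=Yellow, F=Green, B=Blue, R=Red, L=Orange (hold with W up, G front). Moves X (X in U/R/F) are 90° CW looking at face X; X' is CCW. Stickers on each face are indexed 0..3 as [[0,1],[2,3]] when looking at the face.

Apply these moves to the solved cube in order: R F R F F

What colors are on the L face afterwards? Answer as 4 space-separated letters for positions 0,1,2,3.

After move 1 (R): R=RRRR U=WGWG F=GYGY D=YBYB B=WBWB
After move 2 (F): F=GGYY U=WGOO R=WRGR D=RRYB L=OYOB
After move 3 (R): R=GWRR U=WGOY F=GRYB D=RWYW B=OBGB
After move 4 (F): F=YGBR U=WGBY R=OWYR D=RGYW L=OROW
After move 5 (F): F=BYRG U=WGWR R=BWYR D=YOYW L=OROG
Query: L face = OROG

Answer: O R O G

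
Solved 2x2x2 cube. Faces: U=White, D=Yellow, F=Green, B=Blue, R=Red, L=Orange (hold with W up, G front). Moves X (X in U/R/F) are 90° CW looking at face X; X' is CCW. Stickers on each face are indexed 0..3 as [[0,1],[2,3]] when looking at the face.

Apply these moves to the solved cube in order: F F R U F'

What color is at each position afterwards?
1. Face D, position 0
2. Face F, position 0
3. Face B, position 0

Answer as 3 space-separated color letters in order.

After move 1 (F): F=GGGG U=WWOO R=WRWR D=RRYY L=OYOY
After move 2 (F): F=GGGG U=WWYY R=OROR D=WWYY L=OROR
After move 3 (R): R=OORR U=WGYG F=GWGY D=WBYB B=YBWB
After move 4 (U): U=YWGG F=OOGY R=YBRR B=ORWB L=GWOR
After move 5 (F'): F=OYOG U=YWYR R=BBWR D=WRYB L=GGOG
Query 1: D[0] = W
Query 2: F[0] = O
Query 3: B[0] = O

Answer: W O O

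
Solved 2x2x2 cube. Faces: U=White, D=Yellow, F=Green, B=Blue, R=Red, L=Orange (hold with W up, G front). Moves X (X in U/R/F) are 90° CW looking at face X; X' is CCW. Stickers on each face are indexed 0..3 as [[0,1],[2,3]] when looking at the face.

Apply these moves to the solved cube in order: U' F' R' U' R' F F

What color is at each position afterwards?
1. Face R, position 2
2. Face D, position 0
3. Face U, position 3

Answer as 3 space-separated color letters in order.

Answer: R G B

Derivation:
After move 1 (U'): U=WWWW F=OOGG R=GGRR B=RRBB L=BBOO
After move 2 (F'): F=OGOG U=WWGR R=YGYR D=BOYY L=BWOW
After move 3 (R'): R=GRYY U=WBGR F=OWOR D=BGYG B=YROB
After move 4 (U'): U=BRWG F=BWOR R=OWYY B=GROB L=YROW
After move 5 (R'): R=WYOY U=BOWG F=BROG D=BWYR B=GRGB
After move 6 (F): F=OBGR U=BOWR R=WYGY D=OWYR L=YBOW
After move 7 (F): F=GORB U=BOWB R=WYRY D=GWYR L=YOOW
Query 1: R[2] = R
Query 2: D[0] = G
Query 3: U[3] = B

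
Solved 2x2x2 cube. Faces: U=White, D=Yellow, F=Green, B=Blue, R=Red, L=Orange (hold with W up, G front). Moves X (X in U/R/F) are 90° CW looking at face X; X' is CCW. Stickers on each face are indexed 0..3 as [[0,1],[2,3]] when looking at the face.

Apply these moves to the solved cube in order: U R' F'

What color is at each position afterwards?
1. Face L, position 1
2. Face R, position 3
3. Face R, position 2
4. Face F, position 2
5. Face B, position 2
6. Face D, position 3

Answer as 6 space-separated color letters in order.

Answer: O R Y R Y G

Derivation:
After move 1 (U): U=WWWW F=RRGG R=BBRR B=OOBB L=GGOO
After move 2 (R'): R=BRBR U=WBWO F=RWGW D=YRYG B=YOYB
After move 3 (F'): F=WWRG U=WBBB R=RRYR D=GOYG L=GOOW
Query 1: L[1] = O
Query 2: R[3] = R
Query 3: R[2] = Y
Query 4: F[2] = R
Query 5: B[2] = Y
Query 6: D[3] = G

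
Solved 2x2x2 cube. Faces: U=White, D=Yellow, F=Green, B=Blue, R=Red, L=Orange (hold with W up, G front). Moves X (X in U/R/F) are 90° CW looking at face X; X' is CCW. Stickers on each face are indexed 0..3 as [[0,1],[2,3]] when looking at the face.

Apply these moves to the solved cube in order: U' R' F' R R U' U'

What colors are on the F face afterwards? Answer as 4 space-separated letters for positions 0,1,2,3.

Answer: G R O Y

Derivation:
After move 1 (U'): U=WWWW F=OOGG R=GGRR B=RRBB L=BBOO
After move 2 (R'): R=GRGR U=WBWR F=OWGW D=YOYG B=YRYB
After move 3 (F'): F=WWOG U=WBGG R=ORYR D=BOYG L=BROW
After move 4 (R): R=YORR U=WWGG F=WOOG D=BYYY B=GRBB
After move 5 (R): R=RYRO U=WOGG F=WYOY D=BBYG B=GRWB
After move 6 (U'): U=OGWG F=BROY R=WYRO B=RYWB L=GROW
After move 7 (U'): U=GGOW F=GROY R=BRRO B=WYWB L=RYOW
Query: F face = GROY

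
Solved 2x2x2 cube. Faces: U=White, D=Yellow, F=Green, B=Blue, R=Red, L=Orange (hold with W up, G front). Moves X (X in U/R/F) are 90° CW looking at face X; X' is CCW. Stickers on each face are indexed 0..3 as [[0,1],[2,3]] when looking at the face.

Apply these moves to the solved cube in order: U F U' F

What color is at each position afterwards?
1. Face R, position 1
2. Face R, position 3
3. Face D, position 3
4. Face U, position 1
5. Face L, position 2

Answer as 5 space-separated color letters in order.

Answer: R R Y G O

Derivation:
After move 1 (U): U=WWWW F=RRGG R=BBRR B=OOBB L=GGOO
After move 2 (F): F=GRGR U=WWOG R=WBWR D=RBYY L=GYOY
After move 3 (U'): U=WGWO F=GYGR R=GRWR B=WBBB L=OOOY
After move 4 (F): F=GGRY U=WGYO R=WROR D=WGYY L=OROB
Query 1: R[1] = R
Query 2: R[3] = R
Query 3: D[3] = Y
Query 4: U[1] = G
Query 5: L[2] = O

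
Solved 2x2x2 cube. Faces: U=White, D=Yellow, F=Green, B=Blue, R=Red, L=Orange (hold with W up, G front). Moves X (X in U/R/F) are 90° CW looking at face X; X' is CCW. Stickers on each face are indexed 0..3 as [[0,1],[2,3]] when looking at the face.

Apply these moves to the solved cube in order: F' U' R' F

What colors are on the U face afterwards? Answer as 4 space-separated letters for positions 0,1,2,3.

Answer: W B W B

Derivation:
After move 1 (F'): F=GGGG U=WWRR R=YRYR D=OOYY L=OWOW
After move 2 (U'): U=WRWR F=OWGG R=GGYR B=YRBB L=BBOW
After move 3 (R'): R=GRGY U=WBWY F=ORGR D=OWYG B=YROB
After move 4 (F): F=GORR U=WBWB R=WRYY D=GGYG L=BOOW
Query: U face = WBWB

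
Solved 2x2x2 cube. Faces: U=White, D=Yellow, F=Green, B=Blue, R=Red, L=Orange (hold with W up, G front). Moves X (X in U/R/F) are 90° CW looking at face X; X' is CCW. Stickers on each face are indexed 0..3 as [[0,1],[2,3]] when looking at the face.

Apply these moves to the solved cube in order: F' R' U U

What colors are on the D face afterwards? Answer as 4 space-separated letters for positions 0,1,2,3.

Answer: O G Y G

Derivation:
After move 1 (F'): F=GGGG U=WWRR R=YRYR D=OOYY L=OWOW
After move 2 (R'): R=RRYY U=WBRB F=GWGR D=OGYG B=YBOB
After move 3 (U): U=RWBB F=RRGR R=YBYY B=OWOB L=GWOW
After move 4 (U): U=BRBW F=YBGR R=OWYY B=GWOB L=RROW
Query: D face = OGYG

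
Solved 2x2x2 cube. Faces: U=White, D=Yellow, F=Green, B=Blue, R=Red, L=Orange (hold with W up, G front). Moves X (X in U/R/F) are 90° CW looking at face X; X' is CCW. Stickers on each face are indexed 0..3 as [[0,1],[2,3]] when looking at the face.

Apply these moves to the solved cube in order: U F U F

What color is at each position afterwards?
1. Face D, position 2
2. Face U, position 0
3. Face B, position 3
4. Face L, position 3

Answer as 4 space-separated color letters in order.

Answer: Y O B B

Derivation:
After move 1 (U): U=WWWW F=RRGG R=BBRR B=OOBB L=GGOO
After move 2 (F): F=GRGR U=WWOG R=WBWR D=RBYY L=GYOY
After move 3 (U): U=OWGW F=WBGR R=OOWR B=GYBB L=GROY
After move 4 (F): F=GWRB U=OWYR R=GOWR D=WOYY L=GROB
Query 1: D[2] = Y
Query 2: U[0] = O
Query 3: B[3] = B
Query 4: L[3] = B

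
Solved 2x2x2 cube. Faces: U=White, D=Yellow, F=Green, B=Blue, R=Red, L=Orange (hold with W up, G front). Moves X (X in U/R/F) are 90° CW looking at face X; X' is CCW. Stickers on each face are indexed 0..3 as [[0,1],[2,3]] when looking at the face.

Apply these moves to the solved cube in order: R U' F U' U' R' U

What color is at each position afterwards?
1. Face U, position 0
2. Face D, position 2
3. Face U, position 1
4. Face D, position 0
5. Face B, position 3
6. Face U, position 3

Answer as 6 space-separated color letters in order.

Answer: G Y B R B W

Derivation:
After move 1 (R): R=RRRR U=WGWG F=GYGY D=YBYB B=WBWB
After move 2 (U'): U=GGWW F=OOGY R=GYRR B=RRWB L=WBOO
After move 3 (F): F=GOYO U=GGOB R=WYWR D=RGYB L=WYOB
After move 4 (U'): U=GBGO F=WYYO R=GOWR B=WYWB L=RROB
After move 5 (U'): U=BOGG F=RRYO R=WYWR B=GOWB L=WYOB
After move 6 (R'): R=YRWW U=BWGG F=ROYG D=RRYO B=BOGB
After move 7 (U): U=GBGW F=YRYG R=BOWW B=WYGB L=ROOB
Query 1: U[0] = G
Query 2: D[2] = Y
Query 3: U[1] = B
Query 4: D[0] = R
Query 5: B[3] = B
Query 6: U[3] = W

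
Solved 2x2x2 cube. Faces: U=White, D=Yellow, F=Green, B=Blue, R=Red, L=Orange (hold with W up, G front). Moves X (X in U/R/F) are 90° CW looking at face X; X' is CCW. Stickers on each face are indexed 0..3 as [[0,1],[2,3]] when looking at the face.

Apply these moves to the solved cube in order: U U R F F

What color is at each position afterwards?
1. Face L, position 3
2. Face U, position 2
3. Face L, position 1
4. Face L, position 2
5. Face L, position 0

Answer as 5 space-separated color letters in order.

After move 1 (U): U=WWWW F=RRGG R=BBRR B=OOBB L=GGOO
After move 2 (U): U=WWWW F=BBGG R=OORR B=GGBB L=RROO
After move 3 (R): R=RORO U=WBWG F=BYGY D=YBYG B=WGWB
After move 4 (F): F=GBYY U=WBOR R=WOGO D=RRYG L=RYOB
After move 5 (F): F=YGYB U=WBBY R=OORO D=GWYG L=RROR
Query 1: L[3] = R
Query 2: U[2] = B
Query 3: L[1] = R
Query 4: L[2] = O
Query 5: L[0] = R

Answer: R B R O R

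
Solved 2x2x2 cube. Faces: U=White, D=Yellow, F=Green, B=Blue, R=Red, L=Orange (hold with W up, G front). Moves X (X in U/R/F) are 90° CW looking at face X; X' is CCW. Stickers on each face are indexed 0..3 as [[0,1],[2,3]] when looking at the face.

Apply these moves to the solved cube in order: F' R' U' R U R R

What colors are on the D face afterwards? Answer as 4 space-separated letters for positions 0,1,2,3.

After move 1 (F'): F=GGGG U=WWRR R=YRYR D=OOYY L=OWOW
After move 2 (R'): R=RRYY U=WBRB F=GWGR D=OGYG B=YBOB
After move 3 (U'): U=BBWR F=OWGR R=GWYY B=RROB L=YBOW
After move 4 (R): R=YGYW U=BWWR F=OGGG D=OOYR B=RRBB
After move 5 (U): U=WBRW F=YGGG R=RRYW B=YBBB L=OGOW
After move 6 (R): R=YRWR U=WGRG F=YOGR D=OBYY B=WBBB
After move 7 (R): R=WYRR U=WORR F=YBGY D=OBYW B=GBGB
Query: D face = OBYW

Answer: O B Y W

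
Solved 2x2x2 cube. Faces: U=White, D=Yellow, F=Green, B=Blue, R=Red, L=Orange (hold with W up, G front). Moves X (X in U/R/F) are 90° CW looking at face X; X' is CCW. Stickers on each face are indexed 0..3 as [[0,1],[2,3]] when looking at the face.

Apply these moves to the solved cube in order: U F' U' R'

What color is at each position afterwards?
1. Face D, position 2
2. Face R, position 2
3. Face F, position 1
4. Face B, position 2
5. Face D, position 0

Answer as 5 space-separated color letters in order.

After move 1 (U): U=WWWW F=RRGG R=BBRR B=OOBB L=GGOO
After move 2 (F'): F=RGRG U=WWBR R=YBYR D=GOYY L=GWOW
After move 3 (U'): U=WRWB F=GWRG R=RGYR B=YBBB L=OOOW
After move 4 (R'): R=GRRY U=WBWY F=GRRB D=GWYG B=YBOB
Query 1: D[2] = Y
Query 2: R[2] = R
Query 3: F[1] = R
Query 4: B[2] = O
Query 5: D[0] = G

Answer: Y R R O G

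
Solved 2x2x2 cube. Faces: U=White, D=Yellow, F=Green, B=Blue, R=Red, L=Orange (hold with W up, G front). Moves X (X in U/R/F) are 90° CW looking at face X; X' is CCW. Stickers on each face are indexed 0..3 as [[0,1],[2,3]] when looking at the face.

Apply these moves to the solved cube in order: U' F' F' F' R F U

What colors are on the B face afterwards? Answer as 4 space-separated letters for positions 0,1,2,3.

Answer: B R W B

Derivation:
After move 1 (U'): U=WWWW F=OOGG R=GGRR B=RRBB L=BBOO
After move 2 (F'): F=OGOG U=WWGR R=YGYR D=BOYY L=BWOW
After move 3 (F'): F=GGOO U=WWYY R=OGBR D=WWYY L=BROG
After move 4 (F'): F=GOGO U=WWOB R=WGWR D=RGYY L=BYOY
After move 5 (R): R=WWRG U=WOOO F=GGGY D=RBYR B=BRWB
After move 6 (F): F=GGYG U=WOYY R=OWOG D=RWYR L=BROB
After move 7 (U): U=YWYO F=OWYG R=BROG B=BRWB L=GGOB
Query: B face = BRWB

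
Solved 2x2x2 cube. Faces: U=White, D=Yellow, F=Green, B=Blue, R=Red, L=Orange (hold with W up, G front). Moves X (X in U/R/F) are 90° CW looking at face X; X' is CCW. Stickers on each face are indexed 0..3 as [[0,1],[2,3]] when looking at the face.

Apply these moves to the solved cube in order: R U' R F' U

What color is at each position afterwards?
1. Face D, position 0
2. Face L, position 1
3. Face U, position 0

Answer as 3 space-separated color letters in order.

After move 1 (R): R=RRRR U=WGWG F=GYGY D=YBYB B=WBWB
After move 2 (U'): U=GGWW F=OOGY R=GYRR B=RRWB L=WBOO
After move 3 (R): R=RGRY U=GOWY F=OBGB D=YWYR B=WRGB
After move 4 (F'): F=BBOG U=GORR R=WGYY D=BOYR L=WYOW
After move 5 (U): U=RGRO F=WGOG R=WRYY B=WYGB L=BBOW
Query 1: D[0] = B
Query 2: L[1] = B
Query 3: U[0] = R

Answer: B B R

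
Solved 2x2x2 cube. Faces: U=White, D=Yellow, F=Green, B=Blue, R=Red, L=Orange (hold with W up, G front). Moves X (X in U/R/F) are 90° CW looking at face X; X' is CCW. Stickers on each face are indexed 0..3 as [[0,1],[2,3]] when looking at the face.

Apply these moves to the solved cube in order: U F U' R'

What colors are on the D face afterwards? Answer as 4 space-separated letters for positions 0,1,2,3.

After move 1 (U): U=WWWW F=RRGG R=BBRR B=OOBB L=GGOO
After move 2 (F): F=GRGR U=WWOG R=WBWR D=RBYY L=GYOY
After move 3 (U'): U=WGWO F=GYGR R=GRWR B=WBBB L=OOOY
After move 4 (R'): R=RRGW U=WBWW F=GGGO D=RYYR B=YBBB
Query: D face = RYYR

Answer: R Y Y R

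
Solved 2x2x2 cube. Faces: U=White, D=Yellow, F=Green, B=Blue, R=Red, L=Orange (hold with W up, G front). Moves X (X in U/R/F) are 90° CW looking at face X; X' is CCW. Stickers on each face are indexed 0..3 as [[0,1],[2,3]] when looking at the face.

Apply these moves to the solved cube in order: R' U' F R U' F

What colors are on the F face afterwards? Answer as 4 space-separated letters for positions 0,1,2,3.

Answer: W Y G Y

Derivation:
After move 1 (R'): R=RRRR U=WBWB F=GWGW D=YGYG B=YBYB
After move 2 (U'): U=BBWW F=OOGW R=GWRR B=RRYB L=YBOO
After move 3 (F): F=GOWO U=BBOB R=WWWR D=RGYG L=YYOG
After move 4 (R): R=WWRW U=BOOO F=GGWG D=RYYR B=BRBB
After move 5 (U'): U=OOBO F=YYWG R=GGRW B=WWBB L=BROG
After move 6 (F): F=WYGY U=OOGR R=BGOW D=RGYR L=BROY
Query: F face = WYGY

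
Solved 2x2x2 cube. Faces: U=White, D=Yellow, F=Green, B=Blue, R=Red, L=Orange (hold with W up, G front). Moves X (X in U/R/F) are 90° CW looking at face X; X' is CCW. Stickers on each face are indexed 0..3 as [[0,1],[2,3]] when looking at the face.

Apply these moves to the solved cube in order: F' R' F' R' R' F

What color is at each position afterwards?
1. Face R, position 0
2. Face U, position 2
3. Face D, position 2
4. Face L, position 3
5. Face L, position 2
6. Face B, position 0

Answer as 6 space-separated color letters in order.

After move 1 (F'): F=GGGG U=WWRR R=YRYR D=OOYY L=OWOW
After move 2 (R'): R=RRYY U=WBRB F=GWGR D=OGYG B=YBOB
After move 3 (F'): F=WRGG U=WBRY R=GROY D=WWYG L=OBOR
After move 4 (R'): R=RYGO U=WORY F=WBGY D=WRYG B=GBWB
After move 5 (R'): R=YORG U=WWRG F=WOGY D=WBYY B=GBRB
After move 6 (F): F=GWYO U=WWRB R=ROGG D=RYYY L=OWOB
Query 1: R[0] = R
Query 2: U[2] = R
Query 3: D[2] = Y
Query 4: L[3] = B
Query 5: L[2] = O
Query 6: B[0] = G

Answer: R R Y B O G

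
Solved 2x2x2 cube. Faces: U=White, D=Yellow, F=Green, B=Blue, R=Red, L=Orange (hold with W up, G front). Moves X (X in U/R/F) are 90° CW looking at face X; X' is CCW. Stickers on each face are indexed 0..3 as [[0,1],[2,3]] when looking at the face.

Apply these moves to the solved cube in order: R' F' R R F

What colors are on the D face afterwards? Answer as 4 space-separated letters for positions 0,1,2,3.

Answer: R R Y R

Derivation:
After move 1 (R'): R=RRRR U=WBWB F=GWGW D=YGYG B=YBYB
After move 2 (F'): F=WWGG U=WBRR R=GRYR D=OOYG L=OBOW
After move 3 (R): R=YGRR U=WWRG F=WOGG D=OYYY B=RBBB
After move 4 (R): R=RYRG U=WORG F=WYGY D=OBYR B=GBWB
After move 5 (F): F=GWYY U=WOWB R=RYGG D=RRYR L=OOOB
Query: D face = RRYR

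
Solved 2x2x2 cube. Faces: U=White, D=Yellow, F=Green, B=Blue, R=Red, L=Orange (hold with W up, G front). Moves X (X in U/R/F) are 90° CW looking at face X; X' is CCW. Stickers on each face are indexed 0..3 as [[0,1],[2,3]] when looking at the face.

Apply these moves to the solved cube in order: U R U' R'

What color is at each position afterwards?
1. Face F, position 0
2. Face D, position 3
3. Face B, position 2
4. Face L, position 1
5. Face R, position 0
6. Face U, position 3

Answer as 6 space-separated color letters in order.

Answer: G Y B O Y R

Derivation:
After move 1 (U): U=WWWW F=RRGG R=BBRR B=OOBB L=GGOO
After move 2 (R): R=RBRB U=WRWG F=RYGY D=YBYO B=WOWB
After move 3 (U'): U=RGWW F=GGGY R=RYRB B=RBWB L=WOOO
After move 4 (R'): R=YBRR U=RWWR F=GGGW D=YGYY B=OBBB
Query 1: F[0] = G
Query 2: D[3] = Y
Query 3: B[2] = B
Query 4: L[1] = O
Query 5: R[0] = Y
Query 6: U[3] = R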